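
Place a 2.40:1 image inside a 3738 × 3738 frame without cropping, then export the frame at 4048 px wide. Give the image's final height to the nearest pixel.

1687 px

Fitted into 3738×3738, the image spans the width; its height is 3738 / 2.400 ≈ 1557.50 px.
Resizing to 4048 px wide multiplies everything by 1.0829: 1557.50 → 1686.67 px.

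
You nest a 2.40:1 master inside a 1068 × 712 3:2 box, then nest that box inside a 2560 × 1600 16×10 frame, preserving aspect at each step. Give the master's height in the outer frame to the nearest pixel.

First fit — 2.40:1 into 1068×712 spans the width: 1068.00 × 445.00.
The 3:2 canvas is height-limited in 2560×1600, giving 2400.00 × 1600.00; scale factor 2.2472.
The master scales with it: height 445.00 × 2.2472 ≈ 1000.00.

1000 px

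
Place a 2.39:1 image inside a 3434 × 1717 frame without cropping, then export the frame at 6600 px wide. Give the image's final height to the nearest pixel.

In the 3434×1717 frame the image fills the width: height = 3434 / 2.390 ≈ 1436.82 px.
Scaling 3434 → 6600 is ×1.9220, so the height becomes 1436.82 × 1.9220 ≈ 2761.51 px.

2762 px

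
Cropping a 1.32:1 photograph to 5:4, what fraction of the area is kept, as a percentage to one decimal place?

94.7%

Going from 1.32:1 to 5:4 means cutting width while keeping height.
Fraction kept = (1.250)/(1.320) ≈ 94.70%.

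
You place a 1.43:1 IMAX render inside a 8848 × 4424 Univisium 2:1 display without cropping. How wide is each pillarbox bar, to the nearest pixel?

1.43:1 IMAX is narrower than Univisium 2:1, so it spans the full height.
Content width = 4424 × 1.430 ≈ 6326.32 px.
Black = 8848 − 6326.32 = 2521.68 px, or 1260.84 per bar.

1261 px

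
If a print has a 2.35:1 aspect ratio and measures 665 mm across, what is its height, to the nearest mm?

283 mm

Height = 665 / 2.350 = 282.98.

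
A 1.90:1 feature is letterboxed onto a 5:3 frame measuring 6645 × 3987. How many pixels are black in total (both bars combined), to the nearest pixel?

1.90:1 (1.900) > 5:3 (1.667), so the feature fills the width.
Content height = 6645 / 1.900 ≈ 3497.3684 px.
Black = 3987 − 3497.3684 = 489.6316 px.
That's 489.6316 × 6645 ≈ 3253602 black pixels.

3253602 pixels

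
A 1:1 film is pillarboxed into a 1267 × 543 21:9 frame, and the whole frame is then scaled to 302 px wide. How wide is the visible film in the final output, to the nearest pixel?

At 1267×543 the film is height-limited, so width = 543 × 1/1 ≈ 543.00 px.
Scaling 1267 → 302 is ×0.2384, so the width becomes 543.00 × 0.2384 ≈ 129.43 px.

129 px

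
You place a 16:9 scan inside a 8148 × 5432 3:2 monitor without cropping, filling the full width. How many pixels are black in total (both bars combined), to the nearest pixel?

That makes the image 4583.2500 px tall (8148 × 9/16).
Leftover height: 5432 − 4583.2500 = 848.7500 px.
Across the 8148-px span: 848.7500 × 8148 ≈ 6915615 px.

6915615 pixels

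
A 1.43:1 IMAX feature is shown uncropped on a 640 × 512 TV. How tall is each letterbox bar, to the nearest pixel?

32 px

1.43:1 IMAX (1.430) > 5:4 (1.250), so the feature fills the width.
That makes the image 447.55 px tall (640 / 1.430).
512 − 447.55 = 64.45 px of bars (32.22 each).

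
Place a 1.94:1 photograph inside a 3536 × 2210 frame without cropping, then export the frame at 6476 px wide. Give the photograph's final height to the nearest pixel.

3338 px

At 3536×2210 the photograph is width-limited, so height = 3536 / 1.940 ≈ 1822.68 px.
Scaling 3536 → 6476 is ×1.8314, so the height becomes 1822.68 × 1.8314 ≈ 3338.14 px.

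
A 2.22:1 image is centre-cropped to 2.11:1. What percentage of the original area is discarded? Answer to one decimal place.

5.0%

Going from 2.22:1 to 2.11:1 means cutting width while keeping height.
Area ratio = (2.110)/(2.220) = 95.05%; the remaining 4.95% is cropped out.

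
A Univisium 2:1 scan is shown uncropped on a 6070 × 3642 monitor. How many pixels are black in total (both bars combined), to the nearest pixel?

Univisium 2:1 is wider than 5:3, so it spans the full width.
Content height = 6070 × 1/2 ≈ 3035.0000 px.
3642 − 3035.0000 = 607.0000 px of bars.
That's 607.0000 × 6070 ≈ 3684490 black pixels.

3684490 pixels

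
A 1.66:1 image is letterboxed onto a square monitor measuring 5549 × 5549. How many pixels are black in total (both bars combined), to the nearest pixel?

Since 1.660 > 1.000, the image is width-limited.
The image is 5549 / 1.660 ≈ 3342.7711 px tall.
Leftover height: 5549 − 3342.7711 = 2206.2289 px.
Across the 5549-px span: 2206.2289 × 5549 ≈ 12242364 px.

12242364 pixels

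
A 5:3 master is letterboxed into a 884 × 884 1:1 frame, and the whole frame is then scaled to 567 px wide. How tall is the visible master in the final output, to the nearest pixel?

340 px

At 884×884 the master is width-limited, so height = 884 × 3/5 ≈ 530.40 px.
The frame scales by 567/884 = 0.6414; 530.40 × 0.6414 ≈ 340.20 px.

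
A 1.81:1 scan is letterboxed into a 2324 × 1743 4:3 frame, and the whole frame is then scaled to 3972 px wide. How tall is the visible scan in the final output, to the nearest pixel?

2194 px

At 2324×1743 the scan is width-limited, so height = 2324 / 1.810 ≈ 1283.98 px.
The frame scales by 3972/2324 = 1.7091; 1283.98 × 1.7091 ≈ 2194.48 px.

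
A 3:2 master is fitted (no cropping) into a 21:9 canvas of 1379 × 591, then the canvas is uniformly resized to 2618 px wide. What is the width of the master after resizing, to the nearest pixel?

Fitted into 1379×591, the master spans the height; its width is 591 × 3/2 ≈ 886.50 px.
Scaling 1379 → 2618 is ×1.8985, so the width becomes 886.50 × 1.8985 ≈ 1683.00 px.

1683 px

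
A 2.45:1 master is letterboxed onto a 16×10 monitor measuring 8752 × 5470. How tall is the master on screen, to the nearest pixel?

Since 2.450 > 1.600, the master is width-limited.
Content height = 8752 / 2.450 ≈ 3572.24 px.

3572 px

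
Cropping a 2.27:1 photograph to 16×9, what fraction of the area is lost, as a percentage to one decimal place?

21.7%

Going from 2.27:1 to 16×9 means cutting width while keeping height.
Area ratio = (1.778)/(2.270) = 78.32%; the remaining 21.68% is cropped out.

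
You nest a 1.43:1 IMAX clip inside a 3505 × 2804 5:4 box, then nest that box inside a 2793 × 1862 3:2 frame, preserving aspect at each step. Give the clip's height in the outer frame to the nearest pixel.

1628 px

First fit — 1.43:1 IMAX into 3505×2804 spans the width: 3505.00 × 2451.05.
The 5:4 canvas is height-limited in 2793×1862, giving 2327.50 × 1862.00; scale factor 0.6641.
So the clip's height is 2451.05 × 0.6641 ≈ 1627.62.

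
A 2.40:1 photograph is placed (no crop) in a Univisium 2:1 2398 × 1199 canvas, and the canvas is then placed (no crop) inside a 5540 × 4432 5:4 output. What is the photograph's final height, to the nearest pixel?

2308 px

First fit — 2.40:1 into 2398×1199 spans the width: 2398.00 × 999.17.
The Univisium 2:1 canvas is width-limited in 5540×4432, giving 5540.00 × 2770.00; scale factor 2.3103.
So the photograph's height is 999.17 × 2.3103 ≈ 2308.33.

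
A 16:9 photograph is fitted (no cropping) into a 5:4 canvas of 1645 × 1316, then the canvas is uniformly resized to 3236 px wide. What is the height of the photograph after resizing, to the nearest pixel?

1820 px

In the 1645×1316 frame the photograph fills the width: height = 1645 × 9/16 ≈ 925.31 px.
Scaling 1645 → 3236 is ×1.9672, so the height becomes 925.31 × 1.9672 ≈ 1820.25 px.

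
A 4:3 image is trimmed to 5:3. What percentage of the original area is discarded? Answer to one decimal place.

20.0%

Going from 4:3 to 5:3 means cutting height while keeping width.
Area ratio = (1.333)/(1.667) = 80.00%; the remaining 20.00% is cropped out.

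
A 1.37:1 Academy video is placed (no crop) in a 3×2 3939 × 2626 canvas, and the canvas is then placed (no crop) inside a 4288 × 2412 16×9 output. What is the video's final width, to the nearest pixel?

Inside the 3939×2626 canvas the video is height-limited at 3597.62 × 2626.00.
3×2 in 4288×2412: fills the height, so the intermediate becomes 3618.00 × 2412.00 — a scale of ×0.9185.
So the video's width is 3597.62 × 0.9185 ≈ 3304.44.

3304 px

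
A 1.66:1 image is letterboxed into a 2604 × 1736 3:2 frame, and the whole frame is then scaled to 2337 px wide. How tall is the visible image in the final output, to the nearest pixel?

1408 px

At 2604×1736 the image is width-limited, so height = 2604 / 1.660 ≈ 1568.67 px.
The frame scales by 2337/2604 = 0.8975; 1568.67 × 0.8975 ≈ 1407.83 px.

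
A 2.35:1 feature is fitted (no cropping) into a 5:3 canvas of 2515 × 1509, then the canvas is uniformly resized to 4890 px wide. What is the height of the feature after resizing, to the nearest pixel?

2081 px

At 2515×1509 the feature is width-limited, so height = 2515 / 2.350 ≈ 1070.21 px.
Resizing to 4890 px wide multiplies everything by 1.9443: 1070.21 → 2080.85 px.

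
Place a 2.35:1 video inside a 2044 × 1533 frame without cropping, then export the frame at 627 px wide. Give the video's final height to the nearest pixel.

267 px

In the 2044×1533 frame the video fills the width: height = 2044 / 2.350 ≈ 869.79 px.
Scaling 2044 → 627 is ×0.3068, so the height becomes 869.79 × 0.3068 ≈ 266.81 px.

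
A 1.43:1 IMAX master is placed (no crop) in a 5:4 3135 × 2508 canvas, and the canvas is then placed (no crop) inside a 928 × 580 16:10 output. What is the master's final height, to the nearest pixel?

507 px

Inside the 3135×2508 canvas the master is width-limited at 3135.00 × 2192.31.
5:4 in 928×580: fills the height, so the intermediate becomes 725.00 × 580.00 — a scale of ×0.2313.
The master scales with it: height 2192.31 × 0.2313 ≈ 506.99.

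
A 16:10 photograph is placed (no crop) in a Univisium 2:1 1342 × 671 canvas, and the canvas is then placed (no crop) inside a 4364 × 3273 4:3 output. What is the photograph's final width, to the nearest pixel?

3491 px

16:10 in 1342×671: fills the height, so the photograph is 1073.60 × 671.00.
Second fit — the Univisium 2:1 canvas into 4364×3273 spans the width: 4364.00 × 2182.00 (×3.2519 from 1342×671).
Applying the same ×3.2519: 1073.60 → 3491.20.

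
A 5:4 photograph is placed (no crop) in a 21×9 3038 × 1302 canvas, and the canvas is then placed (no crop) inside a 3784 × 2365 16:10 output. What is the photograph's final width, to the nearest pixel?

2027 px

First fit — 5:4 into 3038×1302 spans the height: 1627.50 × 1302.00.
21×9 in 3784×2365: fills the width, so the intermediate becomes 3784.00 × 1621.71 — a scale of ×1.2456.
So the photograph's width is 1627.50 × 1.2456 ≈ 2027.14.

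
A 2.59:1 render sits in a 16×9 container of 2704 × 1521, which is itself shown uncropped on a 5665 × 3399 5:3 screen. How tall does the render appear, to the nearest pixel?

2187 px

2.59:1 in 2704×1521: fills the width, so the render is 2704.00 × 1044.02.
16×9 in 5665×3399: fills the width, so the intermediate becomes 5665.00 × 3186.56 — a scale of ×2.0950.
So the render's height is 1044.02 × 2.0950 ≈ 2187.26.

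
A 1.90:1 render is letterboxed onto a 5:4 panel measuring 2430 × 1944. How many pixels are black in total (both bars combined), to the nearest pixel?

1616078 pixels

1.90:1 is wider than 5:4, so it spans the full width.
That makes the image 1278.9474 px tall (2430 / 1.900).
1944 − 1278.9474 = 665.0526 px of bars.
Bar area = 665.0526 × 2430 ≈ 1616078 px.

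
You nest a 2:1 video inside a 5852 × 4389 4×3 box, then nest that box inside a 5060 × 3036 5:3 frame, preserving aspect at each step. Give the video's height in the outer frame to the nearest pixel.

2024 px

Inside the 5852×4389 canvas the video is width-limited at 5852.00 × 2926.00.
The 4×3 canvas is height-limited in 5060×3036, giving 4048.00 × 3036.00; scale factor 0.6917.
The video scales with it: height 2926.00 × 0.6917 ≈ 2024.00.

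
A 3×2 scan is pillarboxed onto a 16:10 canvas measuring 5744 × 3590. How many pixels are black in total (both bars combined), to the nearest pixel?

1288810 pixels

3×2 is narrower than 16:10, so it spans the full height.
That makes the image 5385.0000 px wide (3590 × 3/2).
Leftover width: 5744 − 5385.0000 = 359.0000 px.
That's 359.0000 × 3590 ≈ 1288810 black pixels.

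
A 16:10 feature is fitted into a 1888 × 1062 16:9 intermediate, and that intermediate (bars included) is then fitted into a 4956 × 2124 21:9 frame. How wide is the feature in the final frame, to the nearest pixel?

3398 px

Inside the 1888×1062 canvas the feature is height-limited at 1699.20 × 1062.00.
Second fit — the 16:9 canvas into 4956×2124 spans the height: 3776.00 × 2124.00 (×2.0000 from 1888×1062).
So the feature's width is 1699.20 × 2.0000 ≈ 3398.40.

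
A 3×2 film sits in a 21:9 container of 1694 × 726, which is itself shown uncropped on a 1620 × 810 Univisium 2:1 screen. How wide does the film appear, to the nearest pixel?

First fit — 3×2 into 1694×726 spans the height: 1089.00 × 726.00.
21:9 in 1620×810: fills the width, so the intermediate becomes 1620.00 × 694.29 — a scale of ×0.9563.
Applying the same ×0.9563: 1089.00 → 1041.43.

1041 px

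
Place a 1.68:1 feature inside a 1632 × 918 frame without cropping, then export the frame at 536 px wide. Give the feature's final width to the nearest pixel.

Fitted into 1632×918, the feature spans the height; its width is 918 × 1.680 ≈ 1542.24 px.
Resizing to 536 px wide multiplies everything by 0.3284: 1542.24 → 506.52 px.

507 px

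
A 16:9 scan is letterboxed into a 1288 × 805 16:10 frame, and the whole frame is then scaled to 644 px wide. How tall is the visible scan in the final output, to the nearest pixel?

362 px

At 1288×805 the scan is width-limited, so height = 1288 × 9/16 ≈ 724.50 px.
The frame scales by 644/1288 = 0.5000; 724.50 × 0.5000 ≈ 362.25 px.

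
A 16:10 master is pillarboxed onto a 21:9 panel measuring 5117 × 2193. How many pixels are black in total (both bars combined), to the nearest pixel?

3526783 pixels

16:10 (1.600) < 21:9 (2.333), so the master fills the height.
Content width = 2193 × 16/10 ≈ 3508.8000 px.
Black = 5117 − 3508.8000 = 1608.2000 px.
Bar area = 1608.2000 × 2193 ≈ 3526783 px.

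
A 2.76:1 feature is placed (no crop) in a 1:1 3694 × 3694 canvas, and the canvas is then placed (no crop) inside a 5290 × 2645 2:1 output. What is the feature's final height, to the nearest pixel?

958 px

2.76:1 in 3694×3694: fills the width, so the feature is 3694.00 × 1338.41.
The 1:1 canvas is height-limited in 5290×2645, giving 2645.00 × 2645.00; scale factor 0.7160.
Applying the same ×0.7160: 1338.41 → 958.33.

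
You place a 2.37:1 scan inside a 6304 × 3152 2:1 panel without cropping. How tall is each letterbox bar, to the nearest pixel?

Since 2.370 > 2.000, the scan is width-limited.
Content height = 6304 / 2.370 ≈ 2659.92 px.
Leftover height: 3152 − 2659.92 = 492.08 px → 246.04 each side.

246 px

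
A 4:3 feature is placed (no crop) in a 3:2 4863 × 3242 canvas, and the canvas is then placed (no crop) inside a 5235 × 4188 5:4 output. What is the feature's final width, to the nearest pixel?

4653 px

First fit — 4:3 into 4863×3242 spans the height: 4322.67 × 3242.00.
3:2 in 5235×4188: fills the width, so the intermediate becomes 5235.00 × 3490.00 — a scale of ×1.0765.
So the feature's width is 4322.67 × 1.0765 ≈ 4653.33.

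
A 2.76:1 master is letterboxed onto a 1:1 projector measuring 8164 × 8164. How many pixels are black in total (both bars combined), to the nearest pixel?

42502021 pixels

Since 2.760 > 1.000, the master is width-limited.
The master is 8164 / 2.760 ≈ 2957.9710 px tall.
8164 − 2957.9710 = 5206.0290 px of bars.
Bar area = 5206.0290 × 8164 ≈ 42502021 px.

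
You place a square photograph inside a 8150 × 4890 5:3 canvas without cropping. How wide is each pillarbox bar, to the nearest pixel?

square (1.000) < 5:3 (1.667), so the photograph fills the height.
The photograph is 4890 × 1/1 ≈ 4890.00 px wide.
Leftover width: 8150 − 4890.00 = 3260.00 px → 1630.00 each side.

1630 px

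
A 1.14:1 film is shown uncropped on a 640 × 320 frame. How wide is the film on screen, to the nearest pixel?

1.14:1 is narrower than 2:1, so it spans the full height.
Content width = 320 × 1.140 ≈ 364.80 px.

365 px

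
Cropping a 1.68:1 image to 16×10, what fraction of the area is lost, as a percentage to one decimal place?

4.8%

16×10 is narrower than 1.68:1, so the crop keeps the full height and trims the width.
Fraction kept = (1.600)/(1.680) ≈ 95.24%, so 4.76% is lost.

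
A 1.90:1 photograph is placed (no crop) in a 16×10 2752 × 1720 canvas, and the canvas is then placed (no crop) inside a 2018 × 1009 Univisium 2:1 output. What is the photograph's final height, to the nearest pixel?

Inside the 2752×1720 canvas the photograph is width-limited at 2752.00 × 1448.42.
Second fit — the 16×10 canvas into 2018×1009 spans the height: 1614.40 × 1009.00 (×0.5866 from 2752×1720).
Applying the same ×0.5866: 1448.42 → 849.68.

850 px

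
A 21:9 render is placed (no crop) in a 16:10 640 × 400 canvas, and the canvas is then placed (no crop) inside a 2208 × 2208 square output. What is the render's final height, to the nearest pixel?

946 px

21:9 in 640×400: fills the width, so the render is 640.00 × 274.29.
16:10 in 2208×2208: fills the width, so the intermediate becomes 2208.00 × 1380.00 — a scale of ×3.4500.
So the render's height is 274.29 × 3.4500 ≈ 946.29.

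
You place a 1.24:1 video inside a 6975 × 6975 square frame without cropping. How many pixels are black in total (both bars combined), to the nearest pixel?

9416250 pixels

1.24:1 is wider than square, so it spans the full width.
That makes the image 5625.0000 px tall (6975 / 1.240).
Leftover height: 6975 − 5625.0000 = 1350.0000 px.
Bar area = 1350.0000 × 6975 ≈ 9416250 px.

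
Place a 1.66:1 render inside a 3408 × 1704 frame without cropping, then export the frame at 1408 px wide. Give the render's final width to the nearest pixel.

Fitted into 3408×1704, the render spans the height; its width is 1704 × 1.660 ≈ 2828.64 px.
Scaling 3408 → 1408 is ×0.4131, so the width becomes 2828.64 × 0.4131 ≈ 1168.64 px.

1169 px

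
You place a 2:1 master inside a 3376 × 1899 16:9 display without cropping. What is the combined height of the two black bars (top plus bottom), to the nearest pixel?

2:1 is wider than 16:9, so it spans the full width.
The master is 3376 × 1/2 ≈ 1688.00 px tall.
1899 − 1688.00 = 211.00 px of bars.

211 px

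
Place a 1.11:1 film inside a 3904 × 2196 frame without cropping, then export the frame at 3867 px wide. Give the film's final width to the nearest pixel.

Fitted into 3904×2196, the film spans the height; its width is 2196 × 1.110 ≈ 2437.56 px.
Scaling 3904 → 3867 is ×0.9905, so the width becomes 2437.56 × 0.9905 ≈ 2414.46 px.

2414 px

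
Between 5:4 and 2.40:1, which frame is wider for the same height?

2.40:1

5:4 = 1.25 and 2.4; 2.4 > 1.25.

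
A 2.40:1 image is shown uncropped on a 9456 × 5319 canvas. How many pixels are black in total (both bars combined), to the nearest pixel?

13039824 pixels

2.40:1 (2.400) > 16×9 (1.778), so the image fills the width.
That makes the image 3940.0000 px tall (9456 / 2.400).
Leftover height: 5319 − 3940.0000 = 1379.0000 px.
That's 1379.0000 × 9456 ≈ 13039824 black pixels.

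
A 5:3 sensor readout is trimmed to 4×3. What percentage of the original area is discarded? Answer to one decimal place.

4×3 is narrower than 5:3, so the crop keeps the full height and trims the width.
(1.333)/(1.667) ≈ 0.800 of the area survives, leaving 20.00% discarded.

20.0%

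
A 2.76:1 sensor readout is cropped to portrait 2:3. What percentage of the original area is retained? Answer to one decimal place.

The height stays; only width is cut (since portrait 2:3 is narrower than 2.76:1).
Area ratio = (0.667)/(2.760) = 24.15% retained.

24.2%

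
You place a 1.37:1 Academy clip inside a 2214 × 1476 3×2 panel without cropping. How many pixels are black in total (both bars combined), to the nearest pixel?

1.37:1 Academy is narrower than 3×2, so it spans the full height.
That makes the image 2022.1200 px wide (1476 × 1.370).
Leftover width: 2214 − 2022.1200 = 191.8800 px.
Bar area = 191.8800 × 1476 ≈ 283215 px.

283215 pixels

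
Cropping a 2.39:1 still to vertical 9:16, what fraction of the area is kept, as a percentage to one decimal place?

Going from 2.39:1 to vertical 9:16 means cutting width while keeping height.
(0.562)/(2.390) ≈ 0.235 of the area survives.

23.5%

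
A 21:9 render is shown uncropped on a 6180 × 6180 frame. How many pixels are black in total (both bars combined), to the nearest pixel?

21824229 pixels

Since 2.333 > 1.000, the render is width-limited.
The render is 6180 × 9/21 ≈ 2648.5714 px tall.
Black = 6180 − 2648.5714 = 3531.4286 px.
Bar area = 3531.4286 × 6180 ≈ 21824229 px.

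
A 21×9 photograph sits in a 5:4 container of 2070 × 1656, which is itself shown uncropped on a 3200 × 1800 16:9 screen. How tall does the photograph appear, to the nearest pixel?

964 px

Inside the 2070×1656 canvas the photograph is width-limited at 2070.00 × 887.14.
The 5:4 canvas is height-limited in 3200×1800, giving 2250.00 × 1800.00; scale factor 1.0870.
Applying the same ×1.0870: 887.14 → 964.29.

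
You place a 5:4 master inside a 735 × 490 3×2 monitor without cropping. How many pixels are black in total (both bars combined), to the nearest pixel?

60025 pixels

5:4 (1.250) < 3×2 (1.500), so the master fills the height.
That makes the image 612.5000 px wide (490 × 5/4).
Black = 735 − 612.5000 = 122.5000 px.
Bar area = 122.5000 × 490 ≈ 60025 px.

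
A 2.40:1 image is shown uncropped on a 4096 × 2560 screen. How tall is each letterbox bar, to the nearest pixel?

2.40:1 is wider than 16×10, so it spans the full width.
The image is 4096 / 2.400 ≈ 1706.67 px tall.
2560 − 1706.67 = 853.33 px of bars (426.67 each).

427 px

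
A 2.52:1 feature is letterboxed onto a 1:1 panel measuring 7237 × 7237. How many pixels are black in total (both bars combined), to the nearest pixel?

31590769 pixels

2.52:1 is wider than 1:1, so it spans the full width.
Content height = 7237 / 2.520 ≈ 2871.8254 px.
7237 − 2871.8254 = 4365.1746 px of bars.
Bar area = 4365.1746 × 7237 ≈ 31590769 px.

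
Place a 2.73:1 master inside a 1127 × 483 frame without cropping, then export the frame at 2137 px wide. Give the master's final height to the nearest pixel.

In the 1127×483 frame the master fills the width: height = 1127 / 2.730 ≈ 412.82 px.
Scaling 1127 → 2137 is ×1.8962, so the height becomes 412.82 × 1.8962 ≈ 782.78 px.

783 px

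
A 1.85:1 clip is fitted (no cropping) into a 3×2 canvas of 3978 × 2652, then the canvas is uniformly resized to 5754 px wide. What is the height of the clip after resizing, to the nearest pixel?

Fitted into 3978×2652, the clip spans the width; its height is 3978 / 1.850 ≈ 2150.27 px.
Scaling 3978 → 5754 is ×1.4465, so the height becomes 2150.27 × 1.4465 ≈ 3110.27 px.

3110 px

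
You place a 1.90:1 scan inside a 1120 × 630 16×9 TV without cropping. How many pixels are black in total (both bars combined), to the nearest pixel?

1.90:1 is wider than 16×9, so it spans the full width.
Content height = 1120 / 1.900 ≈ 589.4737 px.
Black = 630 − 589.4737 = 40.5263 px.
Across the 1120-px span: 40.5263 × 1120 ≈ 45389 px.

45389 pixels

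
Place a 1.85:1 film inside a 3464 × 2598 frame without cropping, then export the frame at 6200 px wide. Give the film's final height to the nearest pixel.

3351 px

In the 3464×2598 frame the film fills the width: height = 3464 / 1.850 ≈ 1872.43 px.
Scaling 3464 → 6200 is ×1.7898, so the height becomes 1872.43 × 1.7898 ≈ 3351.35 px.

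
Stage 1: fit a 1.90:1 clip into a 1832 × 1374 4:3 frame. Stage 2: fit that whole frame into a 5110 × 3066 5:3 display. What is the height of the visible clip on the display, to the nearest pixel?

Inside the 1832×1374 canvas the clip is width-limited at 1832.00 × 964.21.
Second fit — the 4:3 canvas into 5110×3066 spans the height: 4088.00 × 3066.00 (×2.2314 from 1832×1374).
So the clip's height is 964.21 × 2.2314 ≈ 2151.58.

2152 px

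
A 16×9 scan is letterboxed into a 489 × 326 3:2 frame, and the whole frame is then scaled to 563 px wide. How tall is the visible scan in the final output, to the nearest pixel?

Fitted into 489×326, the scan spans the width; its height is 489 × 9/16 ≈ 275.06 px.
Scaling 489 → 563 is ×1.1513, so the height becomes 275.06 × 1.1513 ≈ 316.69 px.

317 px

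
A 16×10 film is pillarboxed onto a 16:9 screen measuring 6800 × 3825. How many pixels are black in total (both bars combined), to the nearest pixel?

16×10 is narrower than 16:9, so it spans the full height.
Content width = 3825 × 16/10 ≈ 6120.0000 px.
Black = 6800 − 6120.0000 = 680.0000 px.
Bar area = 680.0000 × 3825 ≈ 2601000 px.

2601000 pixels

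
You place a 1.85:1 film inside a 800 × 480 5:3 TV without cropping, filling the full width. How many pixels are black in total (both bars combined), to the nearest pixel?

38054 pixels

Content height = 800 / 1.850 ≈ 432.4324 px.
480 − 432.4324 = 47.5676 px of bars.
That's 47.5676 × 800 ≈ 38054 black pixels.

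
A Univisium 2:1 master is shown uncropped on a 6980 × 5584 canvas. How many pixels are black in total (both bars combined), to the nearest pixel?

Univisium 2:1 (2.000) > 5:4 (1.250), so the master fills the width.
That makes the image 3490.0000 px tall (6980 × 1/2).
Leftover height: 5584 − 3490.0000 = 2094.0000 px.
Bar area = 2094.0000 × 6980 ≈ 14616120 px.

14616120 pixels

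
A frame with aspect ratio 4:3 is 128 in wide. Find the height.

At 4:3, 128 × 3/4 ≈ 96.

96 in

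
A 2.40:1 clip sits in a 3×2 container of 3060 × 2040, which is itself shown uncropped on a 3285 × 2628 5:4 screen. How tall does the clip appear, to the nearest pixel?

Inside the 3060×2040 canvas the clip is width-limited at 3060.00 × 1275.00.
Second fit — the 3×2 canvas into 3285×2628 spans the width: 3285.00 × 2190.00 (×1.0735 from 3060×2040).
Applying the same ×1.0735: 1275.00 → 1368.75.

1369 px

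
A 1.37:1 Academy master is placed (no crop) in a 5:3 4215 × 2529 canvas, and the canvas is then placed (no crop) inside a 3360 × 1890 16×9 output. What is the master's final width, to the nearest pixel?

1.37:1 Academy in 4215×2529: fills the height, so the master is 3464.73 × 2529.00.
The 5:3 canvas is height-limited in 3360×1890, giving 3150.00 × 1890.00; scale factor 0.7473.
So the master's width is 3464.73 × 0.7473 ≈ 2589.30.

2589 px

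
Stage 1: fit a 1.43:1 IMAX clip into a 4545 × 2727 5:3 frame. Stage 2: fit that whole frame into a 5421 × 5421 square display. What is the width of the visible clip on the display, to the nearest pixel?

1.43:1 IMAX in 4545×2727: fills the height, so the clip is 3899.61 × 2727.00.
The 5:3 canvas is width-limited in 5421×5421, giving 5421.00 × 3252.60; scale factor 1.1927.
Applying the same ×1.1927: 3899.61 → 4651.22.

4651 px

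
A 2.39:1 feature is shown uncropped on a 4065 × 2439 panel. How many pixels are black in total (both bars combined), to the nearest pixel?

3000633 pixels

Since 2.390 > 1.667, the feature is width-limited.
The feature is 4065 / 2.390 ≈ 1700.8368 px tall.
Leftover height: 2439 − 1700.8368 = 738.1632 px.
Bar area = 738.1632 × 4065 ≈ 3000633 px.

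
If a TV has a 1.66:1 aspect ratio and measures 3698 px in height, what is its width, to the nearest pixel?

6139 px

Width = 3698 × 1.660 = 6138.68.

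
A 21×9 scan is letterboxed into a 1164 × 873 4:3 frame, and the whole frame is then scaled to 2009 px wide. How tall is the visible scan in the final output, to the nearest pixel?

861 px

At 1164×873 the scan is width-limited, so height = 1164 × 9/21 ≈ 498.86 px.
The frame scales by 2009/1164 = 1.7259; 498.86 × 1.7259 ≈ 861.00 px.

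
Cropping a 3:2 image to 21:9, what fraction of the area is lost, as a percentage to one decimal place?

The width stays; only height is cut (since 21:9 is wider than 3:2).
Area ratio = (1.500)/(2.333) = 64.29%; the remaining 35.71% is cropped out.

35.7%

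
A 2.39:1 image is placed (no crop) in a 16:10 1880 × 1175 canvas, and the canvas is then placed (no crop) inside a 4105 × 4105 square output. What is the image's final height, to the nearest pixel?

1718 px

2.39:1 in 1880×1175: fills the width, so the image is 1880.00 × 786.61.
16:10 in 4105×4105: fills the width, so the intermediate becomes 4105.00 × 2565.62 — a scale of ×2.1835.
The image scales with it: height 786.61 × 2.1835 ≈ 1717.57.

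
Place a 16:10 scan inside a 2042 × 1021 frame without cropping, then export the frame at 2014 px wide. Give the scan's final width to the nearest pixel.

In the 2042×1021 frame the scan fills the height: width = 1021 × 16/10 ≈ 1633.60 px.
Scaling 2042 → 2014 is ×0.9863, so the width becomes 1633.60 × 0.9863 ≈ 1611.20 px.

1611 px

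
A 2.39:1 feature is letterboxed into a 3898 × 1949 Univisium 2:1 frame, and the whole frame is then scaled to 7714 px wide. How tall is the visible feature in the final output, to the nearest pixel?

In the 3898×1949 frame the feature fills the width: height = 3898 / 2.390 ≈ 1630.96 px.
Resizing to 7714 px wide multiplies everything by 1.9790: 1630.96 → 3227.62 px.

3228 px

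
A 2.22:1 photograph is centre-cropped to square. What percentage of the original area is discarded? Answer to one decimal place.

The height stays; only width is cut (since square is narrower than 2.22:1).
(1.000)/(2.220) ≈ 0.450 of the area survives, leaving 54.95% discarded.

55.0%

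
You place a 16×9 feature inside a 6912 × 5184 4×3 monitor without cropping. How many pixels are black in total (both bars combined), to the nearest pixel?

Since 1.778 > 1.333, the feature is width-limited.
That makes the image 3888.0000 px tall (6912 × 9/16).
Black = 5184 − 3888.0000 = 1296.0000 px.
That's 1296.0000 × 6912 ≈ 8957952 black pixels.

8957952 pixels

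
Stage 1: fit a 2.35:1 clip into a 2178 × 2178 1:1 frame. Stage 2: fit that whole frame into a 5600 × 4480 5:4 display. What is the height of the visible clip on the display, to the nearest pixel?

1906 px

2.35:1 in 2178×2178: fills the width, so the clip is 2178.00 × 926.81.
The 1:1 canvas is height-limited in 5600×4480, giving 4480.00 × 4480.00; scale factor 2.0569.
The clip scales with it: height 926.81 × 2.0569 ≈ 1906.38.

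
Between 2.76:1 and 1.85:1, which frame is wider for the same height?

2.76 and 1.85; 2.76 > 1.85.

2.76:1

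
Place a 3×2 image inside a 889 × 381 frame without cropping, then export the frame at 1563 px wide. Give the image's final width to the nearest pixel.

In the 889×381 frame the image fills the height: width = 381 × 3/2 ≈ 571.50 px.
The frame scales by 1563/889 = 1.7582; 571.50 × 1.7582 ≈ 1004.79 px.

1005 px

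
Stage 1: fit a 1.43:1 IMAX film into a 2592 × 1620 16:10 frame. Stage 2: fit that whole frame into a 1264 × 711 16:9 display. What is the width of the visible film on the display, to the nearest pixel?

Inside the 2592×1620 canvas the film is height-limited at 2316.60 × 1620.00.
Second fit — the 16:10 canvas into 1264×711 spans the height: 1137.60 × 711.00 (×0.4389 from 2592×1620).
Applying the same ×0.4389: 2316.60 → 1016.73.

1017 px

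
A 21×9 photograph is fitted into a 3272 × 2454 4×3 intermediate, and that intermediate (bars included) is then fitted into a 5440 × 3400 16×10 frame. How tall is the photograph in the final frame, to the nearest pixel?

1943 px

First fit — 21×9 into 3272×2454 spans the width: 3272.00 × 1402.29.
The 4×3 canvas is height-limited in 5440×3400, giving 4533.33 × 3400.00; scale factor 1.3855.
The photograph scales with it: height 1402.29 × 1.3855 ≈ 1942.86.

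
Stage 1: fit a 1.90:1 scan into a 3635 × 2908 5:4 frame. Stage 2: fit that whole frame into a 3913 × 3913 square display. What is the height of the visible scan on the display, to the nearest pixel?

First fit — 1.90:1 into 3635×2908 spans the width: 3635.00 × 1913.16.
The 5:4 canvas is width-limited in 3913×3913, giving 3913.00 × 3130.40; scale factor 1.0765.
So the scan's height is 1913.16 × 1.0765 ≈ 2059.47.

2059 px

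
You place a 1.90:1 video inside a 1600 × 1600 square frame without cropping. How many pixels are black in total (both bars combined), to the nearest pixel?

1212632 pixels

1.90:1 (1.900) > square (1.000), so the video fills the width.
The video is 1600 / 1.900 ≈ 842.1053 px tall.
Black = 1600 − 842.1053 = 757.8947 px.
That's 757.8947 × 1600 ≈ 1212632 black pixels.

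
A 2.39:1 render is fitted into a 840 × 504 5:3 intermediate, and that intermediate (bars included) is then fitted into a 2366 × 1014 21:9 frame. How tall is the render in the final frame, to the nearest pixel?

2.39:1 in 840×504: fills the width, so the render is 840.00 × 351.46.
5:3 in 2366×1014: fills the height, so the intermediate becomes 1690.00 × 1014.00 — a scale of ×2.0119.
So the render's height is 351.46 × 2.0119 ≈ 707.11.

707 px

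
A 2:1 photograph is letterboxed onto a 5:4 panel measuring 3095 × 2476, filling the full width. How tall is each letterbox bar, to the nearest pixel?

Content height = 3095 × 1/2 ≈ 1547.50 px.
Black = 2476 − 1547.50 = 928.50 px, or 464.25 per bar.

464 px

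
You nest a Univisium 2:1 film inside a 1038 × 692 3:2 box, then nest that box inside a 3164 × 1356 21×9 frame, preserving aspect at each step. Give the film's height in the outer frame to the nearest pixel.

Univisium 2:1 in 1038×692: fills the width, so the film is 1038.00 × 519.00.
The 3:2 canvas is height-limited in 3164×1356, giving 2034.00 × 1356.00; scale factor 1.9595.
The film scales with it: height 519.00 × 1.9595 ≈ 1017.00.

1017 px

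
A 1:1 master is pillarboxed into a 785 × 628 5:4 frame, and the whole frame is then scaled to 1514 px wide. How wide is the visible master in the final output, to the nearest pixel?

In the 785×628 frame the master fills the height: width = 628 × 1/1 ≈ 628.00 px.
The frame scales by 1514/785 = 1.9287; 628.00 × 1.9287 ≈ 1211.20 px.

1211 px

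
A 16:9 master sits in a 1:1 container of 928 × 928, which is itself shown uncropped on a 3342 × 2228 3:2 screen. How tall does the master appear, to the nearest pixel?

First fit — 16:9 into 928×928 spans the width: 928.00 × 522.00.
The 1:1 canvas is height-limited in 3342×2228, giving 2228.00 × 2228.00; scale factor 2.4009.
Applying the same ×2.4009: 522.00 → 1253.25.

1253 px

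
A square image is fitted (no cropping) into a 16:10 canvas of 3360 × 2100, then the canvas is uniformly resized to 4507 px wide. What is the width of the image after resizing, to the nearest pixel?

2817 px

In the 3360×2100 frame the image fills the height: width = 2100 × 1/1 ≈ 2100.00 px.
The frame scales by 4507/3360 = 1.3414; 2100.00 × 1.3414 ≈ 2816.88 px.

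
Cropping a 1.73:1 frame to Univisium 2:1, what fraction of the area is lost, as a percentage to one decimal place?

Going from 1.73:1 to Univisium 2:1 means cutting height while keeping width.
Fraction kept = (1.730)/(2.000) ≈ 86.50%, so 13.50% is lost.

13.5%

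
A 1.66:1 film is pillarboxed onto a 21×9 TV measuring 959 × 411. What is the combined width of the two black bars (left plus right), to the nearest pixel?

277 px

Since 1.660 < 2.333, the film is height-limited.
That makes the image 682.26 px wide (411 × 1.660).
Black = 959 − 682.26 = 276.74 px.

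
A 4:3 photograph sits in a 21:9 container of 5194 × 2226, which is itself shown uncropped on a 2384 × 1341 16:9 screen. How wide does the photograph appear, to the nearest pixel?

1362 px

First fit — 4:3 into 5194×2226 spans the height: 2968.00 × 2226.00.
21:9 in 2384×1341: fills the width, so the intermediate becomes 2384.00 × 1021.71 — a scale of ×0.4590.
Applying the same ×0.4590: 2968.00 → 1362.29.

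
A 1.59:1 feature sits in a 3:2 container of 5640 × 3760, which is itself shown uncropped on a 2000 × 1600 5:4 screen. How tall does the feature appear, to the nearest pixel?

First fit — 1.59:1 into 5640×3760 spans the width: 5640.00 × 3547.17.
Second fit — the 3:2 canvas into 2000×1600 spans the width: 2000.00 × 1333.33 (×0.3546 from 5640×3760).
Applying the same ×0.3546: 3547.17 → 1257.86.

1258 px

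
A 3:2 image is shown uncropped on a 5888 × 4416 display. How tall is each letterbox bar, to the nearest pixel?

3:2 is wider than 4×3, so it spans the full width.
That makes the image 3925.33 px tall (5888 × 2/3).
4416 − 3925.33 = 490.67 px of bars (245.33 each).

245 px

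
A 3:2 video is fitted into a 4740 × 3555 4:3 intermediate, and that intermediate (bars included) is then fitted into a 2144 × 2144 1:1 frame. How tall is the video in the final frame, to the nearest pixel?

1429 px

Inside the 4740×3555 canvas the video is width-limited at 4740.00 × 3160.00.
The 4:3 canvas is width-limited in 2144×2144, giving 2144.00 × 1608.00; scale factor 0.4523.
So the video's height is 3160.00 × 0.4523 ≈ 1429.33.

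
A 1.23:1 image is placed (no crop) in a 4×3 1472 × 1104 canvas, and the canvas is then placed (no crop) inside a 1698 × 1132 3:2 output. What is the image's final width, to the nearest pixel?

1.23:1 in 1472×1104: fills the height, so the image is 1357.92 × 1104.00.
Second fit — the 4×3 canvas into 1698×1132 spans the height: 1509.33 × 1132.00 (×1.0254 from 1472×1104).
The image scales with it: width 1357.92 × 1.0254 ≈ 1392.36.

1392 px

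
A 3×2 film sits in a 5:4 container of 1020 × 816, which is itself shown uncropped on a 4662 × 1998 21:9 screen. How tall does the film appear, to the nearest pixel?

Inside the 1020×816 canvas the film is width-limited at 1020.00 × 680.00.
Second fit — the 5:4 canvas into 4662×1998 spans the height: 2497.50 × 1998.00 (×2.4485 from 1020×816).
Applying the same ×2.4485: 680.00 → 1665.00.

1665 px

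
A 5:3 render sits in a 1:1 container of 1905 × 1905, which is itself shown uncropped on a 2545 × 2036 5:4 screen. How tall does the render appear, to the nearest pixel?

Inside the 1905×1905 canvas the render is width-limited at 1905.00 × 1143.00.
Second fit — the 1:1 canvas into 2545×2036 spans the height: 2036.00 × 2036.00 (×1.0688 from 1905×1905).
The render scales with it: height 1143.00 × 1.0688 ≈ 1221.60.

1222 px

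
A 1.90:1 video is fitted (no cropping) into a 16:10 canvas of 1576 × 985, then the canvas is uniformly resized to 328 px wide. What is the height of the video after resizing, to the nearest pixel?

173 px

In the 1576×985 frame the video fills the width: height = 1576 / 1.900 ≈ 829.47 px.
Resizing to 328 px wide multiplies everything by 0.2081: 829.47 → 172.63 px.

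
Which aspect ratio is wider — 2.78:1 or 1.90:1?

2.78:1

2.78 and 1.9; 2.78 > 1.9.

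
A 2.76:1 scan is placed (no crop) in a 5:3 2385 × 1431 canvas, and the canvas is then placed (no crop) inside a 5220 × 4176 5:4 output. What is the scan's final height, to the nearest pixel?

Inside the 2385×1431 canvas the scan is width-limited at 2385.00 × 864.13.
The 5:3 canvas is width-limited in 5220×4176, giving 5220.00 × 3132.00; scale factor 2.1887.
Applying the same ×2.1887: 864.13 → 1891.30.

1891 px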